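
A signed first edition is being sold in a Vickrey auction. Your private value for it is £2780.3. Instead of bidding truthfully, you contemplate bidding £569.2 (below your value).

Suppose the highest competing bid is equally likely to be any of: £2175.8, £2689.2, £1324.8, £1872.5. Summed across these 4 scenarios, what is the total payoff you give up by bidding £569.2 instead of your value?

The deviation costs you only when the competing bid falls strictly between £569.2 and £2780.3; elsewhere both bids give the same outcome.
£2175.8: truthful payoff £604.5, deviation payoff £0 → loss £604.5.
£2689.2: truthful payoff £91.1, deviation payoff £0 → loss £91.1.
£1324.8: truthful payoff £1455.5, deviation payoff £0 → loss £1455.5.
£1872.5: truthful payoff £907.8, deviation payoff £0 → loss £907.8.
Total loss = £604.5 + £91.1 + £1455.5 + £907.8 = £3058.9.
In a second-price auction your bid sets only whether you win, not what you pay, so bidding your true value is weakly dominant.

£3058.9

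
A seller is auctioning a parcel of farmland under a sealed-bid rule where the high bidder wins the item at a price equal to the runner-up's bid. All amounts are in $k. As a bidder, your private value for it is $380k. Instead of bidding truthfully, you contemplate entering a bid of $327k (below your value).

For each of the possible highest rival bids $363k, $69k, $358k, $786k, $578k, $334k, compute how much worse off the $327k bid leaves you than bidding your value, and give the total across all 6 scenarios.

The deviation costs you only when the competing bid falls strictly between $327k and $380k; elsewhere both bids give the same outcome.
$363k: truthful payoff $17k, deviation payoff $0k → loss $17k.
$69k: outcomes coincide → loss $0k.
$358k: truthful payoff $22k, deviation payoff $0k → loss $22k.
$786k: outcomes coincide → loss $0k.
$578k: outcomes coincide → loss $0k.
$334k: truthful payoff $46k, deviation payoff $0k → loss $46k.
Total loss = $17k + $22k + $46k = $85k.

$85k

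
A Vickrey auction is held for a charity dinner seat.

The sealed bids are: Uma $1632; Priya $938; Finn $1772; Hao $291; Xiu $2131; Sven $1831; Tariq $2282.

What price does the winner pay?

Highest bid: Tariq at $2282, so Tariq wins.
Second-highest bid: Xiu at $2131 — that is the price the winner pays.

$2131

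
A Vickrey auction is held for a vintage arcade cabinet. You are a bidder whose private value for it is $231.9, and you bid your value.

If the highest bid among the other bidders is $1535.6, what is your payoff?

$0

Your bid $231.9 is below the highest competing bid $1535.6, so you lose.
A losing bidder pays nothing and receives nothing: payoff = $0.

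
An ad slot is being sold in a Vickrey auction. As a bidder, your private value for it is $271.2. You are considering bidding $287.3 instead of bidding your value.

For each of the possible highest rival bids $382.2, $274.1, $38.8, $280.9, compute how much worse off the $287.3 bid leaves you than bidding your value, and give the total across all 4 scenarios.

$12.6

The deviation costs you only when the competing bid falls strictly between $271.2 and $287.3; elsewhere both bids give the same outcome.
$382.2: outcomes coincide → loss $0.
$274.1: truthful payoff $0, deviation payoff −$2.9 → loss $2.9.
$38.8: outcomes coincide → loss $0.
$280.9: truthful payoff $0, deviation payoff −$9.7 → loss $9.7.
Total loss = $2.9 + $9.7 = $12.6.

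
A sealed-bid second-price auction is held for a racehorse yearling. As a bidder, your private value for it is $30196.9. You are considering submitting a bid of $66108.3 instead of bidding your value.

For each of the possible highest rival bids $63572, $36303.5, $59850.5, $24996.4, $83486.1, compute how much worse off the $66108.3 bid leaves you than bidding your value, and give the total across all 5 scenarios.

$69135.3

The deviation costs you only when the competing bid falls strictly between $30196.9 and $66108.3; elsewhere both bids give the same outcome.
$63572: truthful payoff $0, deviation payoff −$33375.1 → loss $33375.1.
$36303.5: truthful payoff $0, deviation payoff −$6106.6 → loss $6106.6.
$59850.5: truthful payoff $0, deviation payoff −$29653.6 → loss $29653.6.
$24996.4: outcomes coincide → loss $0.
$83486.1: outcomes coincide → loss $0.
Total loss = $33375.1 + $6106.6 + $29653.6 = $69135.3.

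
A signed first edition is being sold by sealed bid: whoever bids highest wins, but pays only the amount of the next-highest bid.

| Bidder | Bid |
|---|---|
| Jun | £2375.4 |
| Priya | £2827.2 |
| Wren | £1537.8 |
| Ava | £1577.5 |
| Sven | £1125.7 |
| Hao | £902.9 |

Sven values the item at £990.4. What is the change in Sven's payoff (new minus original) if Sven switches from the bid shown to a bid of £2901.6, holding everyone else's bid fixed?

The highest bid among the other bidders is £2827.2; Sven's bid doesn't change that.
Original bid £1125.7: Sven is not highest (top rival bid is £2827.2); payoff £0.
Alternative bid £2901.6: Sven is highest, pays the top rival bid £2827.2; payoff £990.4 − £2827.2 = −£1836.8.
Change in payoff = −£1836.8 − (£0) = −£1836.8.

−£1836.8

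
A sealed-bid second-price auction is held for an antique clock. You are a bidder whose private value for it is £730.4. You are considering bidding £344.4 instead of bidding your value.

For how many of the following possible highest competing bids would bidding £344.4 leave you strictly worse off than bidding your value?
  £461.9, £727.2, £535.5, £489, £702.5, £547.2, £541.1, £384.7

The deviation hurts exactly when the highest competing bid lies strictly between £344.4 and £730.4 — underbidding then forfeits a profitable win.
£461.9: inside the interval → strictly worse (loss £268.5).
£727.2: inside the interval → strictly worse (loss £3.2).
£535.5: inside the interval → strictly worse (loss £194.9).
£489: inside the interval → strictly worse (loss £241.4).
£702.5: inside the interval → strictly worse (loss £27.9).
£547.2: inside the interval → strictly worse (loss £183.2).
£541.1: inside the interval → strictly worse (loss £189.3).
£384.7: inside the interval → strictly worse (loss £345.7).
Count: 8.

8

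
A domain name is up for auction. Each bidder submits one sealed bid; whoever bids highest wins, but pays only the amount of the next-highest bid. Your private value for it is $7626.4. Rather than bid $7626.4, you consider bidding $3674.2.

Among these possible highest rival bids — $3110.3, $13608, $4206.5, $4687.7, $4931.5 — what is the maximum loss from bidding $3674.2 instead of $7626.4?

$3419.9

$3110.3: same outcome either way → loss $0.
$13608: same outcome either way → loss $0.
$4206.5: truthful gives $3419.9, deviation gives $0 → loss $3419.9.
$4687.7: truthful gives $2938.7, deviation gives $0 → loss $2938.7.
$4931.5: truthful gives $2694.9, deviation gives $0 → loss $2694.9.
Maximum loss: $3419.9.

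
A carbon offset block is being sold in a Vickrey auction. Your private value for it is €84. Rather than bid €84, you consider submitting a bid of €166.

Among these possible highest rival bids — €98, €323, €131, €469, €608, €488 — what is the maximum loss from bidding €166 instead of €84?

€98: truthful gives €0, deviation gives −€14 → loss €14.
€323: same outcome either way → loss €0.
€131: truthful gives €0, deviation gives −€47 → loss €47.
€469: same outcome either way → loss €0.
€608: same outcome either way → loss €0.
€488: same outcome either way → loss €0.
Maximum loss: €47.

€47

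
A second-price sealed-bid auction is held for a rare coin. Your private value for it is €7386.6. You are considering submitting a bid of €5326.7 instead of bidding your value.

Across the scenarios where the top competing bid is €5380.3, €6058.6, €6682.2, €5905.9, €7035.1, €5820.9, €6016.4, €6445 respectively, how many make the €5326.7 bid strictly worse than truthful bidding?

8

The deviation hurts exactly when the highest competing bid lies strictly between €5326.7 and €7386.6 — underbidding then forfeits a profitable win.
€5380.3: inside the interval → strictly worse (loss €2006.3).
€6058.6: inside the interval → strictly worse (loss €1328).
€6682.2: inside the interval → strictly worse (loss €704.4).
€5905.9: inside the interval → strictly worse (loss €1480.7).
€7035.1: inside the interval → strictly worse (loss €351.5).
€5820.9: inside the interval → strictly worse (loss €1565.7).
€6016.4: inside the interval → strictly worse (loss €1370.2).
€6445: inside the interval → strictly worse (loss €941.6).
Count: 8.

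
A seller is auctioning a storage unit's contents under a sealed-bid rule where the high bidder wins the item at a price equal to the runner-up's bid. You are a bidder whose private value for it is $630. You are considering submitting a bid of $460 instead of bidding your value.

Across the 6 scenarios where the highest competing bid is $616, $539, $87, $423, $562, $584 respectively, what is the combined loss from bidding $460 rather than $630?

$219

The deviation costs you only when the competing bid falls strictly between $460 and $630; elsewhere both bids give the same outcome.
$616: truthful payoff $14, deviation payoff $0 → loss $14.
$539: truthful payoff $91, deviation payoff $0 → loss $91.
$87: outcomes coincide → loss $0.
$423: outcomes coincide → loss $0.
$562: truthful payoff $68, deviation payoff $0 → loss $68.
$584: truthful payoff $46, deviation payoff $0 → loss $46.
Total loss = $14 + $91 + $68 + $46 = $219.
Truthful bidding weakly dominates here: raising your bid can only win items priced above your value, and lowering it can only forfeit items priced below.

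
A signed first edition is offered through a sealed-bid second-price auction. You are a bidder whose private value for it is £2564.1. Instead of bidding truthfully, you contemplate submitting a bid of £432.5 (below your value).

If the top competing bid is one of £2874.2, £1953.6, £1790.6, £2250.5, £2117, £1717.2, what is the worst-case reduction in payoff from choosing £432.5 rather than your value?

£2874.2: same outcome either way → loss £0.
£1953.6: truthful gives £610.5, deviation gives £0 → loss £610.5.
£1790.6: truthful gives £773.5, deviation gives £0 → loss £773.5.
£2250.5: truthful gives £313.6, deviation gives £0 → loss £313.6.
£2117: truthful gives £447.1, deviation gives £0 → loss £447.1.
£1717.2: truthful gives £846.9, deviation gives £0 → loss £846.9.
Maximum loss: £846.9.

£846.9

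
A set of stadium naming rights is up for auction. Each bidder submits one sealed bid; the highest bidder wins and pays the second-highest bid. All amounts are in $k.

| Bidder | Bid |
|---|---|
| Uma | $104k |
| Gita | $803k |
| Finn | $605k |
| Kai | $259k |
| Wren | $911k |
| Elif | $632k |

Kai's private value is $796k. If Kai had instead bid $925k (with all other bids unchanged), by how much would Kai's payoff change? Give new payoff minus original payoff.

The highest bid among the other bidders is $911k; Kai's bid doesn't change that.
Original bid $259k: Kai is not highest (top rival bid is $911k); payoff $0k.
Alternative bid $925k: Kai is highest, pays the top rival bid $911k; payoff $796k − $911k = −$115k.
Change in payoff = −$115k − ($0k) = −$115k.

−$115k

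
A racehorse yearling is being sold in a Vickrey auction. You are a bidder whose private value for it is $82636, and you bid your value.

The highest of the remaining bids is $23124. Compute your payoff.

$59512

Your bid $82636 exceeds the highest competing bid $23124, so you win.
In a second-price auction the winner pays the second-highest bid, $23124.
Payoff = value − price = $82636 − $23124 = $59512.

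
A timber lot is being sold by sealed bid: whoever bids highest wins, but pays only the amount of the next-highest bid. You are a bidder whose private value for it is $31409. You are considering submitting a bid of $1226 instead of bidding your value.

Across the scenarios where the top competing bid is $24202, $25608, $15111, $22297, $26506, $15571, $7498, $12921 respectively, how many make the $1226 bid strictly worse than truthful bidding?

The deviation hurts exactly when the highest competing bid lies strictly between $1226 and $31409 — underbidding then forfeits a profitable win.
$24202: inside the interval → strictly worse (loss $7207).
$25608: inside the interval → strictly worse (loss $5801).
$15111: inside the interval → strictly worse (loss $16298).
$22297: inside the interval → strictly worse (loss $9112).
$26506: inside the interval → strictly worse (loss $4903).
$15571: inside the interval → strictly worse (loss $15838).
$7498: inside the interval → strictly worse (loss $23911).
$12921: inside the interval → strictly worse (loss $18488).
Count: 8.

8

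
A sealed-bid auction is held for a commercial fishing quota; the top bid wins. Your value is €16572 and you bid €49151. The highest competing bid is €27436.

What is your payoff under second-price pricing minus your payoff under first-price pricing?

€21715

You have the highest bid, so you win under either rule.
Second-price: pay €27436 → payoff −€10864.
First-price: pay your own bid €49151 → payoff −€32579.
Difference = −€10864 − (−€32579) = €21715.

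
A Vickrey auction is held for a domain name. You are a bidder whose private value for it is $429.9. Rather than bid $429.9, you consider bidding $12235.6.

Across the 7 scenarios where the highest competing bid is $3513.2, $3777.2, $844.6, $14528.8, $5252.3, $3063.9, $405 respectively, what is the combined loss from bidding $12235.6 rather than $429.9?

$14301.7

The deviation costs you only when the competing bid falls strictly between $429.9 and $12235.6; elsewhere both bids give the same outcome.
$3513.2: truthful payoff $0, deviation payoff −$3083.3 → loss $3083.3.
$3777.2: truthful payoff $0, deviation payoff −$3347.3 → loss $3347.3.
$844.6: truthful payoff $0, deviation payoff −$414.7 → loss $414.7.
$14528.8: outcomes coincide → loss $0.
$5252.3: truthful payoff $0, deviation payoff −$4822.4 → loss $4822.4.
$3063.9: truthful payoff $0, deviation payoff −$2634 → loss $2634.
$405: outcomes coincide → loss $0.
Total loss = $3083.3 + $3347.3 + $414.7 + $4822.4 + $2634 = $14301.7.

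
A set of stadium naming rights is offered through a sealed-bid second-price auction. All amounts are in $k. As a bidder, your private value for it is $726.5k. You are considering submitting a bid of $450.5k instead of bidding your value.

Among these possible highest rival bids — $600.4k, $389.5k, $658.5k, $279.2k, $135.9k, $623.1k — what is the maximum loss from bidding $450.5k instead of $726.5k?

$126.1k

$600.4k: truthful gives $126.1k, deviation gives $0k → loss $126.1k.
$389.5k: same outcome either way → loss $0k.
$658.5k: truthful gives $68k, deviation gives $0k → loss $68k.
$279.2k: same outcome either way → loss $0k.
$135.9k: same outcome either way → loss $0k.
$623.1k: truthful gives $103.4k, deviation gives $0k → loss $103.4k.
Maximum loss: $126.1k.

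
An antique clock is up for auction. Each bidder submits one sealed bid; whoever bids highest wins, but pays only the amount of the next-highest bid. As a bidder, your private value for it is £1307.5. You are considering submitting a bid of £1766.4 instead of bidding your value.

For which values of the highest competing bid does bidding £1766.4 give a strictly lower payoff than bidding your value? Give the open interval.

If the competing bid is below £1307.5, both bids win at the same price — no difference.
If it is above £1766.4, both bids lose — no difference.
If it lies strictly between £1307.5 and £1766.4, bidding your value loses (payoff 0) while bidding £1766.4 wins at a price above your value (payoff negative).
So the deviation strictly hurts on the open interval (£1307.5, £1766.4).
Truthful bidding weakly dominates here: raising your bid can only win items priced above your value, and lowering it can only forfeit items priced below.

(£1307.5, £1766.4)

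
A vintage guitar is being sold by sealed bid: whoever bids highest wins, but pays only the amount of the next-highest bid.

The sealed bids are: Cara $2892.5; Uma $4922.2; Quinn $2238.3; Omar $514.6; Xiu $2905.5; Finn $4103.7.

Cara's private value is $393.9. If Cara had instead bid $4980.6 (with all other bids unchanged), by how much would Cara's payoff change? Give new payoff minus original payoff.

The highest bid among the other bidders is $4922.2; Cara's bid doesn't change that.
Original bid $2892.5: Cara is not highest (top rival bid is $4922.2); payoff $0.
Alternative bid $4980.6: Cara is highest, pays the top rival bid $4922.2; payoff $393.9 − $4922.2 = −$4528.3.
Change in payoff = −$4528.3 − ($0) = −$4528.3.

−$4528.3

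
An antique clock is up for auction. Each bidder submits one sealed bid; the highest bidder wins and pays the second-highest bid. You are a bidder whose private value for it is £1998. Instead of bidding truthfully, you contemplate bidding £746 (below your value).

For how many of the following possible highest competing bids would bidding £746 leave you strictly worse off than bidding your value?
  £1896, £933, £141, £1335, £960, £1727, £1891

6

The deviation hurts exactly when the highest competing bid lies strictly between £746 and £1998 — underbidding then forfeits a profitable win.
£1896: inside the interval → strictly worse (loss £102).
£933: inside the interval → strictly worse (loss £1065).
£141: below both → same outcome either way.
£1335: inside the interval → strictly worse (loss £663).
£960: inside the interval → strictly worse (loss £1038).
£1727: inside the interval → strictly worse (loss £271).
£1891: inside the interval → strictly worse (loss £107).
Count: 6.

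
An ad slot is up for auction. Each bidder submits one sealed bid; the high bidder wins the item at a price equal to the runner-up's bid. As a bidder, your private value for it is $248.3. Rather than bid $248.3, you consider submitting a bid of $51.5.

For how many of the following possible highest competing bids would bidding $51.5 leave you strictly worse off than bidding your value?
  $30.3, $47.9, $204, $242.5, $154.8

3

The deviation hurts exactly when the highest competing bid lies strictly between $51.5 and $248.3 — underbidding then forfeits a profitable win.
$30.3: below both → same outcome either way.
$47.9: below both → same outcome either way.
$204: inside the interval → strictly worse (loss $44.3).
$242.5: inside the interval → strictly worse (loss $5.8).
$154.8: inside the interval → strictly worse (loss $93.5).
Count: 3.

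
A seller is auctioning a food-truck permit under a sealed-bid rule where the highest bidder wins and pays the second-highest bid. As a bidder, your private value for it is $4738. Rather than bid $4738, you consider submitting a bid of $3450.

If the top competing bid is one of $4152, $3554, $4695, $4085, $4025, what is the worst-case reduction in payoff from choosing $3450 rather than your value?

$1184

$4152: truthful gives $586, deviation gives $0 → loss $586.
$3554: truthful gives $1184, deviation gives $0 → loss $1184.
$4695: truthful gives $43, deviation gives $0 → loss $43.
$4085: truthful gives $653, deviation gives $0 → loss $653.
$4025: truthful gives $713, deviation gives $0 → loss $713.
Maximum loss: $1184.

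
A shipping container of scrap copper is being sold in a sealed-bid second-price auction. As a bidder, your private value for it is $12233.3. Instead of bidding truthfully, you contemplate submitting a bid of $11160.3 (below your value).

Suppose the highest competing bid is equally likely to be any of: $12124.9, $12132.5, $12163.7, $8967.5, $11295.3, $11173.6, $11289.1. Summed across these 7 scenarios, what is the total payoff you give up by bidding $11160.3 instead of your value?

$3220.7

The deviation costs you only when the competing bid falls strictly between $11160.3 and $12233.3; elsewhere both bids give the same outcome.
$12124.9: truthful payoff $108.4, deviation payoff $0 → loss $108.4.
$12132.5: truthful payoff $100.8, deviation payoff $0 → loss $100.8.
$12163.7: truthful payoff $69.6, deviation payoff $0 → loss $69.6.
$8967.5: outcomes coincide → loss $0.
$11295.3: truthful payoff $938, deviation payoff $0 → loss $938.
$11173.6: truthful payoff $1059.7, deviation payoff $0 → loss $1059.7.
$11289.1: truthful payoff $944.2, deviation payoff $0 → loss $944.2.
Total loss = $108.4 + $100.8 + $69.6 + $938 + $1059.7 + $944.2 = $3220.7.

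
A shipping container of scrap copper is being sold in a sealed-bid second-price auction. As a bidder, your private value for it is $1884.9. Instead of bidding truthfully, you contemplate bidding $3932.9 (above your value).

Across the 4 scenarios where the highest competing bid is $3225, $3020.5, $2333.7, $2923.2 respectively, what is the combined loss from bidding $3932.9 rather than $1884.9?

The deviation costs you only when the competing bid falls strictly between $1884.9 and $3932.9; elsewhere both bids give the same outcome.
$3225: truthful payoff $0, deviation payoff −$1340.1 → loss $1340.1.
$3020.5: truthful payoff $0, deviation payoff −$1135.6 → loss $1135.6.
$2333.7: truthful payoff $0, deviation payoff −$448.8 → loss $448.8.
$2923.2: truthful payoff $0, deviation payoff −$1038.3 → loss $1038.3.
Total loss = $1340.1 + $1135.6 + $448.8 + $1038.3 = $3962.8.

$3962.8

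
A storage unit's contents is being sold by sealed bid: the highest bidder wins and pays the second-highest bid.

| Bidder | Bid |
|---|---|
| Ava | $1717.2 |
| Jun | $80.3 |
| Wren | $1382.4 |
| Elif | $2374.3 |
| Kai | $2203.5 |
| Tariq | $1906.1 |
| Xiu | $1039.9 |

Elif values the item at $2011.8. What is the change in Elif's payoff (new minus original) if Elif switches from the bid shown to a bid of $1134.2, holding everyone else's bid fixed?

The highest bid among the other bidders is $2203.5; Elif's bid doesn't change that.
Original bid $2374.3: Elif is highest, pays the top rival bid $2203.5; payoff $2011.8 − $2203.5 = −$191.7.
Alternative bid $1134.2: Elif is not highest (top rival bid is $2203.5); payoff $0.
Change in payoff = $0 − (−$191.7) = $191.7.

$191.7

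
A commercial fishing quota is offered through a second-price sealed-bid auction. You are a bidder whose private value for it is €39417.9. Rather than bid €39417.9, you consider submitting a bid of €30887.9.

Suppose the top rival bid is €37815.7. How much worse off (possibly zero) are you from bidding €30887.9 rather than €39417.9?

€1602.2

Bidding your value €39417.9: you win (since €39417.9 > €37815.7) and pay €37815.7. Payoff €1602.2.
Bidding €30887.9: you lose. Payoff €0.
The competing bid €37815.7 lies between your shaded bid and your value, so underbidding forfeits an item you could have won at a profitable price.
Loss from deviating = €1602.2 − (€0) = €1602.2.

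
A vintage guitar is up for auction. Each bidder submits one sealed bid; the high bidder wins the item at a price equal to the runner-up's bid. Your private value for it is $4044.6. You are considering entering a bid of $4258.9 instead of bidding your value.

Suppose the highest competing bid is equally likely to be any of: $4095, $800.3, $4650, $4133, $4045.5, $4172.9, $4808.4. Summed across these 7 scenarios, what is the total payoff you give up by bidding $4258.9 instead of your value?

$268

The deviation costs you only when the competing bid falls strictly between $4044.6 and $4258.9; elsewhere both bids give the same outcome.
$4095: truthful payoff $0, deviation payoff −$50.4 → loss $50.4.
$800.3: outcomes coincide → loss $0.
$4650: outcomes coincide → loss $0.
$4133: truthful payoff $0, deviation payoff −$88.4 → loss $88.4.
$4045.5: truthful payoff $0, deviation payoff −$0.9 → loss $0.9.
$4172.9: truthful payoff $0, deviation payoff −$128.3 → loss $128.3.
$4808.4: outcomes coincide → loss $0.
Total loss = $50.4 + $88.4 + $0.9 + $128.3 = $268.
Because the price is fixed by the runner-up's bid, deviating from your value can only change a good outcome into a bad one — never the reverse.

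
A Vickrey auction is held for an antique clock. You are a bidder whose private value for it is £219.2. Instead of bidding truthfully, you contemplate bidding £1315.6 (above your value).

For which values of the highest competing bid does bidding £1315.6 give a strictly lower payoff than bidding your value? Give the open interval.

If the competing bid is below £219.2, both bids win at the same price — no difference.
If it is above £1315.6, both bids lose — no difference.
If it lies strictly between £219.2 and £1315.6, bidding your value loses (payoff 0) while bidding £1315.6 wins at a price above your value (payoff negative).
So the deviation strictly hurts on the open interval (£219.2, £1315.6).
Because the price is fixed by the runner-up's bid, deviating from your value can only change a good outcome into a bad one — never the reverse.

(£219.2, £1315.6)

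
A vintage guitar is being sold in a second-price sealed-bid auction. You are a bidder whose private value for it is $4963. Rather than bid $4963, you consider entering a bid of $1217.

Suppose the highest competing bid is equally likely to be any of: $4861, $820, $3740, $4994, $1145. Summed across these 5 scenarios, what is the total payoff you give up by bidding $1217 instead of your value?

The deviation costs you only when the competing bid falls strictly between $1217 and $4963; elsewhere both bids give the same outcome.
$4861: truthful payoff $102, deviation payoff $0 → loss $102.
$820: outcomes coincide → loss $0.
$3740: truthful payoff $1223, deviation payoff $0 → loss $1223.
$4994: outcomes coincide → loss $0.
$1145: outcomes coincide → loss $0.
Total loss = $102 + $1223 = $1325.

$1325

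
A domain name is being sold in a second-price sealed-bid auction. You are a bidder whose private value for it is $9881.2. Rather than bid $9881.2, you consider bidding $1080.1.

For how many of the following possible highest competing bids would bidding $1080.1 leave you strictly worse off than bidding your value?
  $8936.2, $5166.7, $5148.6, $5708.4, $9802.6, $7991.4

The deviation hurts exactly when the highest competing bid lies strictly between $1080.1 and $9881.2 — underbidding then forfeits a profitable win.
$8936.2: inside the interval → strictly worse (loss $945).
$5166.7: inside the interval → strictly worse (loss $4714.5).
$5148.6: inside the interval → strictly worse (loss $4732.6).
$5708.4: inside the interval → strictly worse (loss $4172.8).
$9802.6: inside the interval → strictly worse (loss $78.6).
$7991.4: inside the interval → strictly worse (loss $1889.8).
Count: 6.

6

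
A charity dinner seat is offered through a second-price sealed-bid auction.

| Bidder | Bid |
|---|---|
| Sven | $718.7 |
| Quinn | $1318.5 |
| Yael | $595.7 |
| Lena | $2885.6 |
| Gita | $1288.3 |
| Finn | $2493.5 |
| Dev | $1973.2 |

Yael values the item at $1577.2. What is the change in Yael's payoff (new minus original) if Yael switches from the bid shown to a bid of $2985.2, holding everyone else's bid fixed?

−$1308.4

The highest bid among the other bidders is $2885.6; Yael's bid doesn't change that.
Original bid $595.7: Yael is not highest (top rival bid is $2885.6); payoff $0.
Alternative bid $2985.2: Yael is highest, pays the top rival bid $2885.6; payoff $1577.2 − $2885.6 = −$1308.4.
Change in payoff = −$1308.4 − ($0) = −$1308.4.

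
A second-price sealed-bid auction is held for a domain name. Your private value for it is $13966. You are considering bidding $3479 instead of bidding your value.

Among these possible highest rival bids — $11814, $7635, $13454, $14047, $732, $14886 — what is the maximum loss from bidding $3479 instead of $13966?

$11814: truthful gives $2152, deviation gives $0 → loss $2152.
$7635: truthful gives $6331, deviation gives $0 → loss $6331.
$13454: truthful gives $512, deviation gives $0 → loss $512.
$14047: same outcome either way → loss $0.
$732: same outcome either way → loss $0.
$14886: same outcome either way → loss $0.
Maximum loss: $6331.

$6331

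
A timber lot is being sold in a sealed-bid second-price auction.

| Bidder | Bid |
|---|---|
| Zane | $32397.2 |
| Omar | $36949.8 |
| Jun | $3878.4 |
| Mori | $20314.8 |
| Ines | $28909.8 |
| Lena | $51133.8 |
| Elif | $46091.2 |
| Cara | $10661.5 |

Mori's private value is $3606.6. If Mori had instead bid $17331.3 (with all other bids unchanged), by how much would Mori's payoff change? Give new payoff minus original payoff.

The highest bid among the other bidders is $51133.8; Mori's bid doesn't change that.
Original bid $20314.8: Mori is not highest (top rival bid is $51133.8); payoff $0.
Alternative bid $17331.3: Mori is not highest (top rival bid is $51133.8); payoff $0.
Change in payoff = $0 − ($0) = $0.

$0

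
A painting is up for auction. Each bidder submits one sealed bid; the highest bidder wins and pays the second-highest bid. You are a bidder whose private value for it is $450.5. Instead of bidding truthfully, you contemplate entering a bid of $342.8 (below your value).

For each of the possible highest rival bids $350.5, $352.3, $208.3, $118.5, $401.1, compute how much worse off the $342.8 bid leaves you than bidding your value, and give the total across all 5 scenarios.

$247.6

The deviation costs you only when the competing bid falls strictly between $342.8 and $450.5; elsewhere both bids give the same outcome.
$350.5: truthful payoff $100, deviation payoff $0 → loss $100.
$352.3: truthful payoff $98.2, deviation payoff $0 → loss $98.2.
$208.3: outcomes coincide → loss $0.
$118.5: outcomes coincide → loss $0.
$401.1: truthful payoff $49.4, deviation payoff $0 → loss $49.4.
Total loss = $100 + $98.2 + $49.4 = $247.6.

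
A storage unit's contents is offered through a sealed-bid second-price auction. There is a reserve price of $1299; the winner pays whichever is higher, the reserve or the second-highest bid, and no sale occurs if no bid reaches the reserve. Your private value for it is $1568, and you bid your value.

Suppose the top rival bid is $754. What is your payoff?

Your bid $1568 is the highest and exceeds the reserve.
Price = max(second-highest bid, reserve) = max($754, $1299) = $1299.
Payoff = $1568 − $1299 = $269.

$269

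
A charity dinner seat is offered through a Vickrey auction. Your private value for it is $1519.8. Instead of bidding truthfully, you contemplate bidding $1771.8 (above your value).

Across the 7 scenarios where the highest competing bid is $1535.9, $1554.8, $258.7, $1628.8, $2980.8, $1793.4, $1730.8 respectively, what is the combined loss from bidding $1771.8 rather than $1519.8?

$371.1

The deviation costs you only when the competing bid falls strictly between $1519.8 and $1771.8; elsewhere both bids give the same outcome.
$1535.9: truthful payoff $0, deviation payoff −$16.1 → loss $16.1.
$1554.8: truthful payoff $0, deviation payoff −$35 → loss $35.
$258.7: outcomes coincide → loss $0.
$1628.8: truthful payoff $0, deviation payoff −$109 → loss $109.
$2980.8: outcomes coincide → loss $0.
$1793.4: outcomes coincide → loss $0.
$1730.8: truthful payoff $0, deviation payoff −$211 → loss $211.
Total loss = $16.1 + $35 + $109 + $211 = $371.1.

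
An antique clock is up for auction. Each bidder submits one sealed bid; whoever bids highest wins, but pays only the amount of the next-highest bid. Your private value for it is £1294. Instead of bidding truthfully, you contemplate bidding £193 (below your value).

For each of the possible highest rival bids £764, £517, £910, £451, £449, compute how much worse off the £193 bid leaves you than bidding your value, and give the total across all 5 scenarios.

£3379

The deviation costs you only when the competing bid falls strictly between £193 and £1294; elsewhere both bids give the same outcome.
£764: truthful payoff £530, deviation payoff £0 → loss £530.
£517: truthful payoff £777, deviation payoff £0 → loss £777.
£910: truthful payoff £384, deviation payoff £0 → loss £384.
£451: truthful payoff £843, deviation payoff £0 → loss £843.
£449: truthful payoff £845, deviation payoff £0 → loss £845.
Total loss = £530 + £777 + £384 + £843 + £845 = £3379.
Truthful bidding weakly dominates here: raising your bid can only win items priced above your value, and lowering it can only forfeit items priced below.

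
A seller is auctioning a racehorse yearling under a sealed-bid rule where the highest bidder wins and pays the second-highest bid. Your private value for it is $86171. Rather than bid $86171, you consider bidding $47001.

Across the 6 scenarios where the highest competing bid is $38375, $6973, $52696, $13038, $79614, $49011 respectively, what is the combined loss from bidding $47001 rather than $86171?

The deviation costs you only when the competing bid falls strictly between $47001 and $86171; elsewhere both bids give the same outcome.
$38375: outcomes coincide → loss $0.
$6973: outcomes coincide → loss $0.
$52696: truthful payoff $33475, deviation payoff $0 → loss $33475.
$13038: outcomes coincide → loss $0.
$79614: truthful payoff $6557, deviation payoff $0 → loss $6557.
$49011: truthful payoff $37160, deviation payoff $0 → loss $37160.
Total loss = $33475 + $6557 + $37160 = $77192.
Truthful bidding weakly dominates here: raising your bid can only win items priced above your value, and lowering it can only forfeit items priced below.

$77192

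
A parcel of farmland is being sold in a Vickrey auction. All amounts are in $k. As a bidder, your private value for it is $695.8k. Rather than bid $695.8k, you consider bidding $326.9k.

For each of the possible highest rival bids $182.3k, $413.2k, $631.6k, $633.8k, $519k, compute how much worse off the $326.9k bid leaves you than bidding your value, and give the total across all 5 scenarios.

$585.6k

The deviation costs you only when the competing bid falls strictly between $326.9k and $695.8k; elsewhere both bids give the same outcome.
$182.3k: outcomes coincide → loss $0k.
$413.2k: truthful payoff $282.6k, deviation payoff $0k → loss $282.6k.
$631.6k: truthful payoff $64.2k, deviation payoff $0k → loss $64.2k.
$633.8k: truthful payoff $62k, deviation payoff $0k → loss $62k.
$519k: truthful payoff $176.8k, deviation payoff $0k → loss $176.8k.
Total loss = $282.6k + $64.2k + $62k + $176.8k = $585.6k.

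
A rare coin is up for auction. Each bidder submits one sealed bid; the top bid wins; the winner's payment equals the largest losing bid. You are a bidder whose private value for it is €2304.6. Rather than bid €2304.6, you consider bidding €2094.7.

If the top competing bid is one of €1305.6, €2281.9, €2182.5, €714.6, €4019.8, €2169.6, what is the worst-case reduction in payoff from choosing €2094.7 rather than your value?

€1305.6: same outcome either way → loss €0.
€2281.9: truthful gives €22.7, deviation gives €0 → loss €22.7.
€2182.5: truthful gives €122.1, deviation gives €0 → loss €122.1.
€714.6: same outcome either way → loss €0.
€4019.8: same outcome either way → loss €0.
€2169.6: truthful gives €135, deviation gives €0 → loss €135.
Maximum loss: €135.

€135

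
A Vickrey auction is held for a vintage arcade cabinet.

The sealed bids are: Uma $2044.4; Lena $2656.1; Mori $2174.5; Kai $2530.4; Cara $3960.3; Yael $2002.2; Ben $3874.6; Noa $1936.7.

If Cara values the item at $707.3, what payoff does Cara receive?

−$3167.3

Highest bid: Cara at $3960.3, so Cara wins.
Second-highest bid: Ben at $3874.6 — that is the price the winner pays.
Cara's payoff = value − price = $707.3 − $3874.6 = −$3167.3.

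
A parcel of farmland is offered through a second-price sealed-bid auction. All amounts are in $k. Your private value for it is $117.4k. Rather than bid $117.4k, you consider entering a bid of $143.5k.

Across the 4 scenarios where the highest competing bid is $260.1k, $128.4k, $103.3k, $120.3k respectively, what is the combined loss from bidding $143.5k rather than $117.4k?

$13.9k

The deviation costs you only when the competing bid falls strictly between $117.4k and $143.5k; elsewhere both bids give the same outcome.
$260.1k: outcomes coincide → loss $0k.
$128.4k: truthful payoff $0k, deviation payoff −$11k → loss $11k.
$103.3k: outcomes coincide → loss $0k.
$120.3k: truthful payoff $0k, deviation payoff −$2.9k → loss $2.9k.
Total loss = $11k + $2.9k = $13.9k.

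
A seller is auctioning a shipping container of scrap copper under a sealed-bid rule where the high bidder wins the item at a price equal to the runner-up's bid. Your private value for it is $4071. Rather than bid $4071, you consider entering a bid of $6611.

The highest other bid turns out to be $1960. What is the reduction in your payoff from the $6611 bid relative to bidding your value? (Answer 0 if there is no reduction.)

Bidding your value $4071: you win (since $4071 > $1960) and pay $1960. Payoff $2111.
Bidding $6611: you win and pay $1960. Payoff $4071 − $1960 = $2111.
Difference = $2111 − $2111 = $0; both bids lead to the same outcome because the competing bid is below both your value and your alternative bid.

$0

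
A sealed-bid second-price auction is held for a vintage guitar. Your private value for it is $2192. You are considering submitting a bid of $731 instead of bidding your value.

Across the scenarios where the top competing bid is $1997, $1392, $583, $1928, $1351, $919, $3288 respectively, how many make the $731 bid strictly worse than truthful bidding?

The deviation hurts exactly when the highest competing bid lies strictly between $731 and $2192 — underbidding then forfeits a profitable win.
$1997: inside the interval → strictly worse (loss $195).
$1392: inside the interval → strictly worse (loss $800).
$583: below both → same outcome either way.
$1928: inside the interval → strictly worse (loss $264).
$1351: inside the interval → strictly worse (loss $841).
$919: inside the interval → strictly worse (loss $1273).
$3288: above both → same outcome either way.
Count: 5.

5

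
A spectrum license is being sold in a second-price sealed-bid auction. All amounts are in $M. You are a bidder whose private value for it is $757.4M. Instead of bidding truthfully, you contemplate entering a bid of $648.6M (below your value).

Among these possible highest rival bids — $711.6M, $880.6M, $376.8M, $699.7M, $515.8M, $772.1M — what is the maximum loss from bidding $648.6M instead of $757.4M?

$711.6M: truthful gives $45.8M, deviation gives $0M → loss $45.8M.
$880.6M: same outcome either way → loss $0M.
$376.8M: same outcome either way → loss $0M.
$699.7M: truthful gives $57.7M, deviation gives $0M → loss $57.7M.
$515.8M: same outcome either way → loss $0M.
$772.1M: same outcome either way → loss $0M.
Maximum loss: $57.7M.

$57.7M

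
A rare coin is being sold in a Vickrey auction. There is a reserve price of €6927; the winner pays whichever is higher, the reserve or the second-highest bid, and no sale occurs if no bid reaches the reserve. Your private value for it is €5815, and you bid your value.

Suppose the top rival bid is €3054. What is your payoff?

€0

Your bid €5815 is the highest bid but falls below the reserve €6927, so the item goes unsold. Payoff €0.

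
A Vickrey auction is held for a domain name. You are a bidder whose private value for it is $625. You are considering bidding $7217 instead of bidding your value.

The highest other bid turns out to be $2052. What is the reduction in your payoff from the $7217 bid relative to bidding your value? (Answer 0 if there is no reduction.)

$1427

Bidding your value $625: you lose (since $625 < $2052). Payoff $0.
Bidding $7217: you win and pay $2052. Payoff $625 − $2052 = −$1427.
The competing bid $2052 lies between your value and your inflated bid, so overbidding wins an item priced above your value.
Loss from deviating = $0 − (−$1427) = $1427.
Because the price is fixed by the runner-up's bid, deviating from your value can only change a good outcome into a bad one — never the reverse.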